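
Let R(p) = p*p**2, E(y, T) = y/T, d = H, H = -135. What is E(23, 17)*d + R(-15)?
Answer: -60480/17 ≈ -3557.6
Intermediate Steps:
d = -135
R(p) = p**3
E(23, 17)*d + R(-15) = (23/17)*(-135) + (-15)**3 = (23*(1/17))*(-135) - 3375 = (23/17)*(-135) - 3375 = -3105/17 - 3375 = -60480/17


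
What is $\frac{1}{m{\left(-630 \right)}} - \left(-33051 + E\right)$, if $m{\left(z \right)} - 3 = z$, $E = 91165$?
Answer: $- \frac{36437479}{627} \approx -58114.0$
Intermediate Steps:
$m{\left(z \right)} = 3 + z$
$\frac{1}{m{\left(-630 \right)}} - \left(-33051 + E\right) = \frac{1}{3 - 630} + \left(33051 - 91165\right) = \frac{1}{-627} + \left(33051 - 91165\right) = - \frac{1}{627} - 58114 = - \frac{36437479}{627}$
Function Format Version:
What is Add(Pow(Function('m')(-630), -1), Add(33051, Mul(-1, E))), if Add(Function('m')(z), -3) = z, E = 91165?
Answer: Rational(-36437479, 627) ≈ -58114.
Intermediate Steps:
Function('m')(z) = Add(3, z)
Add(Pow(Function('m')(-630), -1), Add(33051, Mul(-1, E))) = Add(Pow(Add(3, -630), -1), Add(33051, Mul(-1, 91165))) = Add(Pow(-627, -1), Add(33051, -91165)) = Add(Rational(-1, 627), -58114) = Rational(-36437479, 627)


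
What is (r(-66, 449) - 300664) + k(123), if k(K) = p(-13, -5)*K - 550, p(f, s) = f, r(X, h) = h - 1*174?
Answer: -302538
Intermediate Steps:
r(X, h) = -174 + h (r(X, h) = h - 174 = -174 + h)
k(K) = -550 - 13*K (k(K) = -13*K - 550 = -550 - 13*K)
(r(-66, 449) - 300664) + k(123) = ((-174 + 449) - 300664) + (-550 - 13*123) = (275 - 300664) + (-550 - 1599) = -300389 - 2149 = -302538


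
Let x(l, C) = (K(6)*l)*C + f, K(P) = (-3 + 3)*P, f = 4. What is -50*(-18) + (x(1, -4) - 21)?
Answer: 883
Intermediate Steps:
K(P) = 0 (K(P) = 0*P = 0)
x(l, C) = 4 (x(l, C) = (0*l)*C + 4 = 0*C + 4 = 0 + 4 = 4)
-50*(-18) + (x(1, -4) - 21) = -50*(-18) + (4 - 21) = 900 - 17 = 883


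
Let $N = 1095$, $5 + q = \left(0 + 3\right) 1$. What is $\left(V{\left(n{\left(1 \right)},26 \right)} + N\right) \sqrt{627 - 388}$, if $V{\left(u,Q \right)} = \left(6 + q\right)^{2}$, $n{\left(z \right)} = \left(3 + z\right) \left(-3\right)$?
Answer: $1111 \sqrt{239} \approx 17176.0$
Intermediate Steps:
$n{\left(z \right)} = -9 - 3 z$
$q = -2$ ($q = -5 + \left(0 + 3\right) 1 = -5 + 3 \cdot 1 = -5 + 3 = -2$)
$V{\left(u,Q \right)} = 16$ ($V{\left(u,Q \right)} = \left(6 - 2\right)^{2} = 4^{2} = 16$)
$\left(V{\left(n{\left(1 \right)},26 \right)} + N\right) \sqrt{627 - 388} = \left(16 + 1095\right) \sqrt{627 - 388} = 1111 \sqrt{239}$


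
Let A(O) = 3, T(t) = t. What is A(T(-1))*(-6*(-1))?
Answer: 18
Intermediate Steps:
A(T(-1))*(-6*(-1)) = 3*(-6*(-1)) = 3*6 = 18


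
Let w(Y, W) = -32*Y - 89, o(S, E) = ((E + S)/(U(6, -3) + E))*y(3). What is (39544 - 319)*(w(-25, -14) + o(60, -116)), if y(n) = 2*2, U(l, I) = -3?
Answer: 475367775/17 ≈ 2.7963e+7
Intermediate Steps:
y(n) = 4
o(S, E) = 4*(E + S)/(-3 + E) (o(S, E) = ((E + S)/(-3 + E))*4 = 4*(E + S)/(-3 + E))
w(Y, W) = -89 - 32*Y
(39544 - 319)*(w(-25, -14) + o(60, -116)) = (39544 - 319)*((-89 - 32*(-25)) + 4*(-116 + 60)/(-3 - 116)) = 39225*((-89 + 800) + 4*(-56)/(-119)) = 39225*(711 + 4*(-1/119)*(-56)) = 39225*(711 + 32/17) = 39225*(12119/17) = 475367775/17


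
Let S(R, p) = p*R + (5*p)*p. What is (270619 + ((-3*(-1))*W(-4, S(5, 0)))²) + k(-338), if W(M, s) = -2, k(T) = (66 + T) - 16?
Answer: 270367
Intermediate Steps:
S(R, p) = 5*p² + R*p (S(R, p) = R*p + 5*p² = 5*p² + R*p)
k(T) = 50 + T
(270619 + ((-3*(-1))*W(-4, S(5, 0)))²) + k(-338) = (270619 + (-3*(-1)*(-2))²) + (50 - 338) = (270619 + (3*(-2))²) - 288 = (270619 + (-6)²) - 288 = (270619 + 36) - 288 = 270655 - 288 = 270367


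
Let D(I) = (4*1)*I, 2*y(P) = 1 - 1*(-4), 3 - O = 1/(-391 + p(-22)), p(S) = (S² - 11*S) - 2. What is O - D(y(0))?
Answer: -2332/333 ≈ -7.0030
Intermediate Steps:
p(S) = -2 + S² - 11*S
O = 998/333 (O = 3 - 1/(-391 + (-2 + (-22)² - 11*(-22))) = 3 - 1/(-391 + (-2 + 484 + 242)) = 3 - 1/(-391 + 724) = 3 - 1/333 = 998/333 ≈ 2.9970)
y(P) = 5/2 (y(P) = (1 - 1*(-4))/2 = (1 + 4)/2 = (½)*5 = 5/2)
D(I) = 4*I
O - D(y(0)) = 998/333 - 4*5/2 = 998/333 - 1*10 = 998/333 - 10 = -2332/333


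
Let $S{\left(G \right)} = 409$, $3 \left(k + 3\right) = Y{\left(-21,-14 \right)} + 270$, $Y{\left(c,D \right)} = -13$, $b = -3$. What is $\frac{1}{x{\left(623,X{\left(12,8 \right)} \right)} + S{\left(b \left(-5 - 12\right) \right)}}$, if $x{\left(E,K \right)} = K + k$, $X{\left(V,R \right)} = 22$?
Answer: $\frac{3}{1541} \approx 0.0019468$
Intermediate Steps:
$k = \frac{248}{3}$ ($k = -3 + \frac{-13 + 270}{3} = -3 + \frac{1}{3} \cdot 257 = -3 + \frac{257}{3} = \frac{248}{3} \approx 82.667$)
$x{\left(E,K \right)} = \frac{248}{3} + K$ ($x{\left(E,K \right)} = K + \frac{248}{3} = \frac{248}{3} + K$)
$\frac{1}{x{\left(623,X{\left(12,8 \right)} \right)} + S{\left(b \left(-5 - 12\right) \right)}} = \frac{1}{\left(\frac{248}{3} + 22\right) + 409} = \frac{1}{\frac{314}{3} + 409} = \frac{1}{\frac{1541}{3}} = \frac{3}{1541}$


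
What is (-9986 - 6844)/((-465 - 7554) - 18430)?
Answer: 16830/26449 ≈ 0.63632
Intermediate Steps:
(-9986 - 6844)/((-465 - 7554) - 18430) = -16830/(-8019 - 18430) = -16830/(-26449) = -16830*(-1/26449) = 16830/26449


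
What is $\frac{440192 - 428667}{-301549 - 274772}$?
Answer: $- \frac{11525}{576321} \approx -0.019998$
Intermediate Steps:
$\frac{440192 - 428667}{-301549 - 274772} = \frac{11525}{-576321} = 11525 \left(- \frac{1}{576321}\right) = - \frac{11525}{576321}$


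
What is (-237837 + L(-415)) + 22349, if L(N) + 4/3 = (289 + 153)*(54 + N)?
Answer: -1125154/3 ≈ -3.7505e+5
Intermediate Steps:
L(N) = 71600/3 + 442*N (L(N) = -4/3 + (289 + 153)*(54 + N) = -4/3 + 442*(54 + N) = -4/3 + (23868 + 442*N) = 71600/3 + 442*N)
(-237837 + L(-415)) + 22349 = (-237837 + (71600/3 + 442*(-415))) + 22349 = (-237837 + (71600/3 - 183430)) + 22349 = (-237837 - 478690/3) + 22349 = -1192201/3 + 22349 = -1125154/3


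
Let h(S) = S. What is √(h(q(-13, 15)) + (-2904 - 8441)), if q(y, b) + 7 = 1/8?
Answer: I*√181630/4 ≈ 106.55*I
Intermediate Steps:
q(y, b) = -55/8 (q(y, b) = -7 + 1/8 = -7 + ⅛ = -55/8)
√(h(q(-13, 15)) + (-2904 - 8441)) = √(-55/8 + (-2904 - 8441)) = √(-55/8 - 11345) = √(-90815/8) = I*√181630/4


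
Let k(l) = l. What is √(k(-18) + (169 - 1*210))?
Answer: I*√59 ≈ 7.6811*I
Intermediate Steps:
√(k(-18) + (169 - 1*210)) = √(-18 + (169 - 1*210)) = √(-18 + (169 - 210)) = √(-18 - 41) = √(-59) = I*√59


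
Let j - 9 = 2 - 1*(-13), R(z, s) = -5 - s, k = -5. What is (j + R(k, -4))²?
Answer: 529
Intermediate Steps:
j = 24 (j = 9 + (2 - 1*(-13)) = 9 + (2 + 13) = 9 + 15 = 24)
(j + R(k, -4))² = (24 + (-5 - 1*(-4)))² = (24 + (-5 + 4))² = (24 - 1)² = 23² = 529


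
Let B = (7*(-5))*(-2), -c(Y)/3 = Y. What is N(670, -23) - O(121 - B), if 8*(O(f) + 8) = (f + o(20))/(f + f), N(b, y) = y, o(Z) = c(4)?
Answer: -4093/272 ≈ -15.048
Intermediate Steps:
c(Y) = -3*Y
o(Z) = -12 (o(Z) = -3*4 = -12)
B = 70 (B = -35*(-2) = 70)
O(f) = -8 + (-12 + f)/(16*f) (O(f) = -8 + ((f - 12)/(f + f))/8 = -8 + ((-12 + f)/((2*f)))/8 = -8 + ((-12 + f)*(1/(2*f)))/8 = -8 + ((-12 + f)/(2*f))/8 = -8 + (-12 + f)/(16*f))
N(670, -23) - O(121 - B) = -23 - (-12 - 127*(121 - 1*70))/(16*(121 - 1*70)) = -23 - (-12 - 127*(121 - 70))/(16*(121 - 70)) = -23 - (-12 - 127*51)/(16*51) = -23 - (-12 - 6477)/(16*51) = -23 - (-6489)/(16*51) = -23 - 1*(-2163/272) = -23 + 2163/272 = -4093/272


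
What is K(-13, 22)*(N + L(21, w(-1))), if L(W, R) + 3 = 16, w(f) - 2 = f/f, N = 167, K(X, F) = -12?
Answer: -2160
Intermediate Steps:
w(f) = 3 (w(f) = 2 + f/f = 2 + 1 = 3)
L(W, R) = 13 (L(W, R) = -3 + 16 = 13)
K(-13, 22)*(N + L(21, w(-1))) = -12*(167 + 13) = -12*180 = -2160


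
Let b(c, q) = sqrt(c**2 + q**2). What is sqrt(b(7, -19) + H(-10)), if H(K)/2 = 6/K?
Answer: sqrt(-30 + 25*sqrt(410))/5 ≈ 4.3645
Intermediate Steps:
H(K) = 12/K (H(K) = 2*(6/K) = 12/K)
sqrt(b(7, -19) + H(-10)) = sqrt(sqrt(7**2 + (-19)**2) + 12/(-10)) = sqrt(sqrt(49 + 361) + 12*(-1/10)) = sqrt(sqrt(410) - 6/5) = sqrt(-6/5 + sqrt(410))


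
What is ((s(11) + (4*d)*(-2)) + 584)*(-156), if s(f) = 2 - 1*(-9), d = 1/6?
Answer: -92612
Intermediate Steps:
d = 1/6 ≈ 0.16667
s(f) = 11 (s(f) = 2 + 9 = 11)
((s(11) + (4*d)*(-2)) + 584)*(-156) = ((11 + (4*(1/6))*(-2)) + 584)*(-156) = ((11 + (2/3)*(-2)) + 584)*(-156) = ((11 - 4/3) + 584)*(-156) = (29/3 + 584)*(-156) = (1781/3)*(-156) = -92612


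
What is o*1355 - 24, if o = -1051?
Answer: -1424129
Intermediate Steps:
o*1355 - 24 = -1051*1355 - 24 = -1424105 - 24 = -1424129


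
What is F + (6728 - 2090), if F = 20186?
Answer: 24824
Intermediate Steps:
F + (6728 - 2090) = 20186 + (6728 - 2090) = 20186 + 4638 = 24824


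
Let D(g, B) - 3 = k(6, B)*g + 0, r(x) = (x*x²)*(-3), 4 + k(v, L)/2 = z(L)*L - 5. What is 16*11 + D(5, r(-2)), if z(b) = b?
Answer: 5849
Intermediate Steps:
k(v, L) = -18 + 2*L² (k(v, L) = -8 + 2*(L*L - 5) = -8 + 2*(L² - 5) = -8 + 2*(-5 + L²) = -8 + (-10 + 2*L²) = -18 + 2*L²)
r(x) = -3*x³ (r(x) = x³*(-3) = -3*x³)
D(g, B) = 3 + g*(-18 + 2*B²) (D(g, B) = 3 + ((-18 + 2*B²)*g + 0) = 3 + (g*(-18 + 2*B²) + 0) = 3 + g*(-18 + 2*B²))
16*11 + D(5, r(-2)) = 16*11 + (3 + 2*5*(-9 + (-3*(-2)³)²)) = 176 + (3 + 2*5*(-9 + (-3*(-8))²)) = 176 + (3 + 2*5*(-9 + 24²)) = 176 + (3 + 2*5*(-9 + 576)) = 176 + (3 + 2*5*567) = 176 + (3 + 5670) = 176 + 5673 = 5849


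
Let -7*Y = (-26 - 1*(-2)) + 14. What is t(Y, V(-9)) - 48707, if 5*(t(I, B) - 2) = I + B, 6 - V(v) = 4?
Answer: -1704651/35 ≈ -48704.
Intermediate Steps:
V(v) = 2 (V(v) = 6 - 1*4 = 6 - 4 = 2)
Y = 10/7 (Y = -((-26 - 1*(-2)) + 14)/7 = -((-26 + 2) + 14)/7 = -(-24 + 14)/7 = -1/7*(-10) = 10/7 ≈ 1.4286)
t(I, B) = 2 + B/5 + I/5 (t(I, B) = 2 + (I + B)/5 = 2 + (B + I)/5 = 2 + (B/5 + I/5) = 2 + B/5 + I/5)
t(Y, V(-9)) - 48707 = (2 + (1/5)*2 + (1/5)*(10/7)) - 48707 = (2 + 2/5 + 2/7) - 48707 = 94/35 - 48707 = -1704651/35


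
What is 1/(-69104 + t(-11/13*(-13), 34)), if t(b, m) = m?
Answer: -1/69070 ≈ -1.4478e-5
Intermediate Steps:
1/(-69104 + t(-11/13*(-13), 34)) = 1/(-69104 + 34) = 1/(-69070) = -1/69070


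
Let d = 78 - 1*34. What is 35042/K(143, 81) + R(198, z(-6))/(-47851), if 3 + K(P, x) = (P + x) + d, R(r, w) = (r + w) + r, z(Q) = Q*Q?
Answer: 1676680262/12680515 ≈ 132.22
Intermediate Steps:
z(Q) = Q²
R(r, w) = w + 2*r
d = 44 (d = 78 - 34 = 44)
K(P, x) = 41 + P + x (K(P, x) = -3 + ((P + x) + 44) = -3 + (44 + P + x) = 41 + P + x)
35042/K(143, 81) + R(198, z(-6))/(-47851) = 35042/(41 + 143 + 81) + ((-6)² + 2*198)/(-47851) = 35042/265 + (36 + 396)*(-1/47851) = 35042*(1/265) + 432*(-1/47851) = 35042/265 - 432/47851 = 1676680262/12680515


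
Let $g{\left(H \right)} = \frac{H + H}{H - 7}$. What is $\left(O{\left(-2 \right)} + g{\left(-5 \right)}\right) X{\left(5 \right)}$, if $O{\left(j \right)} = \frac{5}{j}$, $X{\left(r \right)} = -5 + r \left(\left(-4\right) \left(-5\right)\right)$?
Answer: $- \frac{475}{3} \approx -158.33$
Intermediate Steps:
$X{\left(r \right)} = -5 + 20 r$ ($X{\left(r \right)} = -5 + r 20 = -5 + 20 r$)
$g{\left(H \right)} = \frac{2 H}{-7 + H}$
$\left(O{\left(-2 \right)} + g{\left(-5 \right)}\right) X{\left(5 \right)} = \left(\frac{5}{-2} + 2 \left(-5\right) \frac{1}{-7 - 5}\right) \left(-5 + 20 \cdot 5\right) = \left(5 \left(- \frac{1}{2}\right) + 2 \left(-5\right) \frac{1}{-12}\right) \left(-5 + 100\right) = \left(- \frac{5}{2} + 2 \left(-5\right) \left(- \frac{1}{12}\right)\right) 95 = \left(- \frac{5}{2} + \frac{5}{6}\right) 95 = \left(- \frac{5}{3}\right) 95 = - \frac{475}{3}$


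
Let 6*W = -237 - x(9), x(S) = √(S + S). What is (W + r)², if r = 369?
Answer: (659 - √2)²/4 ≈ 1.0810e+5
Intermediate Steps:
x(S) = √2*√S (x(S) = √(2*S) = √2*√S)
W = -79/2 - √2/2 (W = (-237 - √2*√9)/6 = (-237 - √2*3)/6 = (-237 - 3*√2)/6 = -79/2 - √2/2 ≈ -40.207)
(W + r)² = ((-79/2 - √2/2) + 369)² = (659/2 - √2/2)²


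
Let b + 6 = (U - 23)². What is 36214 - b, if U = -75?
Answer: 26616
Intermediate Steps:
b = 9598 (b = -6 + (-75 - 23)² = -6 + (-98)² = -6 + 9604 = 9598)
36214 - b = 36214 - 1*9598 = 36214 - 9598 = 26616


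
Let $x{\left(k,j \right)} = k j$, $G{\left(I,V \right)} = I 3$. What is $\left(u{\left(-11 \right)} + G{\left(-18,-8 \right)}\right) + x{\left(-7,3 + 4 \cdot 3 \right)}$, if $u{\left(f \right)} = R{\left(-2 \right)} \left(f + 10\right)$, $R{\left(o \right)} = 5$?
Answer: $-164$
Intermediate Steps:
$G{\left(I,V \right)} = 3 I$
$x{\left(k,j \right)} = j k$
$u{\left(f \right)} = 50 + 5 f$ ($u{\left(f \right)} = 5 \left(f + 10\right) = 5 \left(10 + f\right) = 50 + 5 f$)
$\left(u{\left(-11 \right)} + G{\left(-18,-8 \right)}\right) + x{\left(-7,3 + 4 \cdot 3 \right)} = \left(\left(50 + 5 \left(-11\right)\right) + 3 \left(-18\right)\right) + \left(3 + 4 \cdot 3\right) \left(-7\right) = \left(\left(50 - 55\right) - 54\right) + \left(3 + 12\right) \left(-7\right) = \left(-5 - 54\right) + 15 \left(-7\right) = -59 - 105 = -164$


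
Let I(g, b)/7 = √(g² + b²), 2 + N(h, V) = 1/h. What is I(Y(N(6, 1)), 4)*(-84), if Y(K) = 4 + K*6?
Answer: -588*√65 ≈ -4740.6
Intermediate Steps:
N(h, V) = -2 + 1/h
Y(K) = 4 + 6*K
I(g, b) = 7*√(b² + g²) (I(g, b) = 7*√(g² + b²) = 7*√(b² + g²))
I(Y(N(6, 1)), 4)*(-84) = (7*√(4² + (4 + 6*(-2 + 1/6))²))*(-84) = (7*√(16 + (4 + 6*(-2 + ⅙))²))*(-84) = (7*√(16 + (4 + 6*(-11/6))²))*(-84) = (7*√(16 + (4 - 11)²))*(-84) = (7*√(16 + (-7)²))*(-84) = (7*√(16 + 49))*(-84) = (7*√65)*(-84) = -588*√65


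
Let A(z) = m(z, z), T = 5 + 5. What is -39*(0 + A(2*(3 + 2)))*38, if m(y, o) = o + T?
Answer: -29640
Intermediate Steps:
T = 10
m(y, o) = 10 + o (m(y, o) = o + 10 = 10 + o)
A(z) = 10 + z
-39*(0 + A(2*(3 + 2)))*38 = -39*(0 + (10 + 2*(3 + 2)))*38 = -39*(0 + (10 + 2*5))*38 = -39*(0 + (10 + 10))*38 = -39*(0 + 20)*38 = -39*20*38 = -780*38 = -29640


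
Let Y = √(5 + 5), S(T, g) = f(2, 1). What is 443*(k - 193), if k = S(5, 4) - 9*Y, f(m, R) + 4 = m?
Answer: -86385 - 3987*√10 ≈ -98993.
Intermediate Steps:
f(m, R) = -4 + m
S(T, g) = -2 (S(T, g) = -4 + 2 = -2)
Y = √10 ≈ 3.1623
k = -2 - 9*√10 ≈ -30.461
443*(k - 193) = 443*((-2 - 9*√10) - 193) = 443*(-195 - 9*√10) = -86385 - 3987*√10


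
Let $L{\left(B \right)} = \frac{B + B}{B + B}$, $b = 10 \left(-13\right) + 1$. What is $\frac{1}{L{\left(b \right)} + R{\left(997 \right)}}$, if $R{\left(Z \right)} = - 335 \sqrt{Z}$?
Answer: $- \frac{1}{111888324} - \frac{335 \sqrt{997}}{111888324} \approx -9.4547 \cdot 10^{-5}$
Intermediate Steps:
$b = -129$ ($b = -130 + 1 = -129$)
$L{\left(B \right)} = 1$ ($L{\left(B \right)} = \frac{2 B}{2 B} = 2 B \frac{1}{2 B} = 1$)
$\frac{1}{L{\left(b \right)} + R{\left(997 \right)}} = \frac{1}{1 - 335 \sqrt{997}}$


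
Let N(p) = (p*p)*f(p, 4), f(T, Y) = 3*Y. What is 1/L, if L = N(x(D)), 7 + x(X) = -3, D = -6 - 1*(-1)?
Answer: 1/1200 ≈ 0.00083333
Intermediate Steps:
D = -5 (D = -6 + 1 = -5)
x(X) = -10 (x(X) = -7 - 3 = -10)
N(p) = 12*p**2 (N(p) = (p*p)*(3*4) = p**2*12 = 12*p**2)
L = 1200 (L = 12*(-10)**2 = 12*100 = 1200)
1/L = 1/1200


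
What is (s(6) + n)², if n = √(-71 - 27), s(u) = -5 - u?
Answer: 23 - 154*I*√2 ≈ 23.0 - 217.79*I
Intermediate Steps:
n = 7*I*√2 (n = √(-98) = 7*I*√2 ≈ 9.8995*I)
(s(6) + n)² = ((-5 - 1*6) + 7*I*√2)² = ((-5 - 6) + 7*I*√2)² = (-11 + 7*I*√2)²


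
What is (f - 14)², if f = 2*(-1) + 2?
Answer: 196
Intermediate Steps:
f = 0 (f = -2 + 2 = 0)
(f - 14)² = (0 - 14)² = (-14)² = 196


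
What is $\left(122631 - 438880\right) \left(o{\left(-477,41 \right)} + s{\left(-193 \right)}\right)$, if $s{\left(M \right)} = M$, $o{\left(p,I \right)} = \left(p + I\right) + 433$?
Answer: $61984804$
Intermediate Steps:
$o{\left(p,I \right)} = 433 + I + p$ ($o{\left(p,I \right)} = \left(I + p\right) + 433 = 433 + I + p$)
$\left(122631 - 438880\right) \left(o{\left(-477,41 \right)} + s{\left(-193 \right)}\right) = \left(122631 - 438880\right) \left(\left(433 + 41 - 477\right) - 193\right) = - 316249 \left(-3 - 193\right) = \left(-316249\right) \left(-196\right) = 61984804$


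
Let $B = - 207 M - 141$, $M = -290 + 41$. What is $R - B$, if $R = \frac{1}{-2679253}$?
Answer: $- \frac{137718962707}{2679253} \approx -51402.0$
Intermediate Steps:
$M = -249$
$B = 51402$ ($B = \left(-207\right) \left(-249\right) - 141 = 51543 - 141 = 51402$)
$R = - \frac{1}{2679253} \approx -3.7324 \cdot 10^{-7}$
$R - B = - \frac{1}{2679253} - 51402 = - \frac{137718962707}{2679253}$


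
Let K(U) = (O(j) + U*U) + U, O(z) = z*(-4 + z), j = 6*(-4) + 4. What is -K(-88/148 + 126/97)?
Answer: -6198305856/12880921 ≈ -481.20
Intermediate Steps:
j = -20 (j = -24 + 4 = -20)
K(U) = 480 + U + U² (K(U) = (-20*(-4 - 20) + U*U) + U = (-20*(-24) + U²) + U = (480 + U²) + U = 480 + U + U²)
-K(-88/148 + 126/97) = -(480 + (-88/148 + 126/97) + (-88/148 + 126/97)²) = -(480 + (-88*1/148 + 126*(1/97)) + (-88*1/148 + 126*(1/97))²) = -(480 + (-22/37 + 126/97) + (-22/37 + 126/97)²) = -(480 + 2528/3589 + (2528/3589)²) = -(480 + 2528/3589 + 6390784/12880921) = -1*6198305856/12880921 = -6198305856/12880921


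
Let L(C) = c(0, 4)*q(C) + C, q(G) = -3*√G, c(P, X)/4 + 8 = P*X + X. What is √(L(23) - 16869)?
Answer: √(-16846 + 48*√23) ≈ 128.9*I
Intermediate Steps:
c(P, X) = -32 + 4*X + 4*P*X (c(P, X) = -32 + 4*(P*X + X) = -32 + 4*(X + P*X) = -32 + (4*X + 4*P*X) = -32 + 4*X + 4*P*X)
L(C) = C + 48*√C (L(C) = (-32 + 4*4 + 4*0*4)*(-3*√C) + C = (-32 + 16 + 0)*(-3*√C) + C = -(-48)*√C + C = 48*√C + C = C + 48*√C)
√(L(23) - 16869) = √((23 + 48*√23) - 16869) = √(-16846 + 48*√23)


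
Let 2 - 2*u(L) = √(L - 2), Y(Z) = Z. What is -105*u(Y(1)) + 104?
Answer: -1 + 105*I/2 ≈ -1.0 + 52.5*I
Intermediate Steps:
u(L) = 1 - √(-2 + L)/2 (u(L) = 1 - √(L - 2)/2 = 1 - √(-2 + L)/2)
-105*u(Y(1)) + 104 = -105*(1 - √(-2 + 1)/2) + 104 = -105*(1 - I/2) + 104 = (-105 + 105*I/2) + 104 = -1 + 105*I/2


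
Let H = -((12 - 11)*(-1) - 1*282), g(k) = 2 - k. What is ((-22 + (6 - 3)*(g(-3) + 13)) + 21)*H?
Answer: 14999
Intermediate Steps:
H = 283 (H = -(1*(-1) - 282) = -(-1 - 282) = -1*(-283) = 283)
((-22 + (6 - 3)*(g(-3) + 13)) + 21)*H = ((-22 + (6 - 3)*((2 - 1*(-3)) + 13)) + 21)*283 = ((-22 + 3*((2 + 3) + 13)) + 21)*283 = ((-22 + 3*(5 + 13)) + 21)*283 = ((-22 + 3*18) + 21)*283 = ((-22 + 54) + 21)*283 = (32 + 21)*283 = 53*283 = 14999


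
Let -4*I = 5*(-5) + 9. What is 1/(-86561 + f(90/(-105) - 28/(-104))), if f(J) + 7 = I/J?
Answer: -107/9263504 ≈ -1.1551e-5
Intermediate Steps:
I = 4 (I = -(5*(-5) + 9)/4 = -(-25 + 9)/4 = -¼*(-16) = 4)
f(J) = -7 + 4/J
1/(-86561 + f(90/(-105) - 28/(-104))) = 1/(-86561 + (-7 + 4/(90/(-105) - 28/(-104)))) = 1/(-86561 + (-7 + 4/(90*(-1/105) - 28*(-1/104)))) = 1/(-86561 + (-7 + 4/(-6/7 + 7/26))) = 1/(-86561 + (-7 + 4/(-107/182))) = 1/(-86561 + (-7 + 4*(-182/107))) = 1/(-86561 + (-7 - 728/107)) = 1/(-86561 - 1477/107) = 1/(-9263504/107) = -107/9263504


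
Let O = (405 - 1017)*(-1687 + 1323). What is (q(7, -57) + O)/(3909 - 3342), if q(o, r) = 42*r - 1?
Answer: 220373/567 ≈ 388.67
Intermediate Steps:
q(o, r) = -1 + 42*r
O = 222768 (O = -612*(-364) = 222768)
(q(7, -57) + O)/(3909 - 3342) = ((-1 + 42*(-57)) + 222768)/(3909 - 3342) = ((-1 - 2394) + 222768)/567 = (-2395 + 222768)*(1/567) = 220373*(1/567) = 220373/567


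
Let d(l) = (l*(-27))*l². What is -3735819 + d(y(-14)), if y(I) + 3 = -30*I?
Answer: -1961552070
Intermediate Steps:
y(I) = -3 - 30*I
d(l) = -27*l³ (d(l) = (-27*l)*l² = -27*l³)
-3735819 + d(y(-14)) = -3735819 - 27*(-3 - 30*(-14))³ = -3735819 - 27*(-3 + 420)³ = -3735819 - 27*417³ = -3735819 - 27*72511713 = -3735819 - 1957816251 = -1961552070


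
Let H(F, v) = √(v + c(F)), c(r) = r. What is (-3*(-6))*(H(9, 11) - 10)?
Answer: -180 + 36*√5 ≈ -99.502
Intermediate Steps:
H(F, v) = √(F + v) (H(F, v) = √(v + F) = √(F + v))
(-3*(-6))*(H(9, 11) - 10) = (-3*(-6))*(√(9 + 11) - 10) = 18*(√20 - 10) = 18*(2*√5 - 10) = 18*(-10 + 2*√5) = -180 + 36*√5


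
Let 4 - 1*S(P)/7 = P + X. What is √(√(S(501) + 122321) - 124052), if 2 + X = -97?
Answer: √(-124052 + √119535) ≈ 351.72*I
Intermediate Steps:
X = -99 (X = -2 - 97 = -99)
S(P) = 721 - 7*P (S(P) = 28 - 7*(P - 99) = 28 - 7*(-99 + P) = 28 + (693 - 7*P) = 721 - 7*P)
√(√(S(501) + 122321) - 124052) = √(√((721 - 7*501) + 122321) - 124052) = √(√((721 - 3507) + 122321) - 124052) = √(√(-2786 + 122321) - 124052) = √(√119535 - 124052) = √(-124052 + √119535)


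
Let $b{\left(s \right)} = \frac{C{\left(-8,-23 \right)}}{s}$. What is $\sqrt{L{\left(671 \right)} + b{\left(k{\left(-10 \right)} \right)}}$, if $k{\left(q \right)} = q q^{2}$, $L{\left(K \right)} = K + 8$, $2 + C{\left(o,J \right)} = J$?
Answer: $\frac{\sqrt{271610}}{20} \approx 26.058$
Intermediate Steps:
$C{\left(o,J \right)} = -2 + J$
$L{\left(K \right)} = 8 + K$
$k{\left(q \right)} = q^{3}$
$b{\left(s \right)} = - \frac{25}{s}$ ($b{\left(s \right)} = \frac{-2 - 23}{s} = - \frac{25}{s}$)
$\sqrt{L{\left(671 \right)} + b{\left(k{\left(-10 \right)} \right)}} = \sqrt{\left(8 + 671\right) - \frac{25}{\left(-10\right)^{3}}} = \sqrt{679 - \frac{25}{-1000}} = \sqrt{679 - - \frac{1}{40}} = \sqrt{679 + \frac{1}{40}} = \sqrt{\frac{27161}{40}} = \frac{\sqrt{271610}}{20}$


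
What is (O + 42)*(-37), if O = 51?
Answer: -3441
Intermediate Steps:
(O + 42)*(-37) = (51 + 42)*(-37) = 93*(-37) = -3441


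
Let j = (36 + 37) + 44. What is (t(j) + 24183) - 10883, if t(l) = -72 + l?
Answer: 13345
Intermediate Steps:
j = 117 (j = 73 + 44 = 117)
(t(j) + 24183) - 10883 = ((-72 + 117) + 24183) - 10883 = (45 + 24183) - 10883 = 24228 - 10883 = 13345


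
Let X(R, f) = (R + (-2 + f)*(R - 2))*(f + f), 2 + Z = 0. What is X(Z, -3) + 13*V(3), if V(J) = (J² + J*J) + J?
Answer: 165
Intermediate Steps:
Z = -2 (Z = -2 + 0 = -2)
V(J) = J + 2*J² (V(J) = (J² + J²) + J = 2*J² + J = J + 2*J²)
X(R, f) = 2*f*(R + (-2 + R)*(-2 + f)) (X(R, f) = (R + (-2 + f)*(-2 + R))*(2*f) = (R + (-2 + R)*(-2 + f))*(2*f) = 2*f*(R + (-2 + R)*(-2 + f)))
X(Z, -3) + 13*V(3) = 2*(-3)*(4 - 1*(-2) - 2*(-3) - 2*(-3)) + 13*(3*(1 + 2*3)) = 2*(-3)*(4 + 2 + 6 + 6) + 13*(3*(1 + 6)) = 2*(-3)*18 + 13*(3*7) = -108 + 13*21 = -108 + 273 = 165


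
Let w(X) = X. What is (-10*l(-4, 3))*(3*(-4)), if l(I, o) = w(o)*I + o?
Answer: -1080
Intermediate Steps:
l(I, o) = o + I*o (l(I, o) = o*I + o = I*o + o = o + I*o)
(-10*l(-4, 3))*(3*(-4)) = (-30*(1 - 4))*(3*(-4)) = -30*(-3)*(-12) = -10*(-9)*(-12) = 90*(-12) = -1080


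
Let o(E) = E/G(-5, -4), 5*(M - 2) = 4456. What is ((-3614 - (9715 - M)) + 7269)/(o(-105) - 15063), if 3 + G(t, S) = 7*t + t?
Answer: 555431/1619010 ≈ 0.34307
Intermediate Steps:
M = 4466/5 (M = 2 + (1/5)*4456 = 2 + 4456/5 = 4466/5 ≈ 893.20)
G(t, S) = -3 + 8*t (G(t, S) = -3 + (7*t + t) = -3 + 8*t)
o(E) = -E/43 (o(E) = E/(-3 + 8*(-5)) = E/(-3 - 40) = E/(-43) = E*(-1/43) = -E/43)
((-3614 - (9715 - M)) + 7269)/(o(-105) - 15063) = ((-3614 - (9715 - 1*4466/5)) + 7269)/(-1/43*(-105) - 15063) = ((-3614 - (9715 - 4466/5)) + 7269)/(105/43 - 15063) = ((-3614 - 1*44109/5) + 7269)/(-647604/43) = ((-3614 - 44109/5) + 7269)*(-43/647604) = (-62179/5 + 7269)*(-43/647604) = -25834/5*(-43/647604) = 555431/1619010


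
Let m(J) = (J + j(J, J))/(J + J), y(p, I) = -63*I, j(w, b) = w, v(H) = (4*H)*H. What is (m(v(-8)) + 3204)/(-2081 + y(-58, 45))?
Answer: -3205/4916 ≈ -0.65195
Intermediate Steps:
v(H) = 4*H²
m(J) = 1 (m(J) = (J + J)/(J + J) = (2*J)/((2*J)) = (2*J)*(1/(2*J)) = 1)
(m(v(-8)) + 3204)/(-2081 + y(-58, 45)) = (1 + 3204)/(-2081 - 63*45) = 3205/(-2081 - 2835) = 3205/(-4916) = 3205*(-1/4916) = -3205/4916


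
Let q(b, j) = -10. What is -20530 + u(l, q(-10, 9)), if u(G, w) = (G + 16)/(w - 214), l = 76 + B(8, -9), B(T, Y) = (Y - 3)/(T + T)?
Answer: -18395245/896 ≈ -20530.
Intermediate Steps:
B(T, Y) = (-3 + Y)/(2*T) (B(T, Y) = (-3 + Y)/((2*T)) = (-3 + Y)*(1/(2*T)) = (-3 + Y)/(2*T))
l = 301/4 (l = 76 + (½)*(-3 - 9)/8 = 76 + (½)*(⅛)*(-12) = 76 - ¾ = 301/4 ≈ 75.250)
u(G, w) = (16 + G)/(-214 + w)
-20530 + u(l, q(-10, 9)) = -20530 + (16 + 301/4)/(-214 - 10) = -20530 + (365/4)/(-224) = -20530 - 1/224*365/4 = -20530 - 365/896 = -18395245/896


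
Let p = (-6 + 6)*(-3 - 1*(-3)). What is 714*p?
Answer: 0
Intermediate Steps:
p = 0 (p = 0*(-3 + 3) = 0*0 = 0)
714*p = 714*0 = 0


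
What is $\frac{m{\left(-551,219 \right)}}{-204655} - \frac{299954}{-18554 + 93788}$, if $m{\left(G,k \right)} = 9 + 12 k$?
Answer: $- \frac{30792738964}{7698507135} \approx -3.9998$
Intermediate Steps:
$\frac{m{\left(-551,219 \right)}}{-204655} - \frac{299954}{-18554 + 93788} = \frac{9 + 12 \cdot 219}{-204655} - \frac{299954}{-18554 + 93788} = \left(9 + 2628\right) \left(- \frac{1}{204655}\right) - \frac{299954}{75234} = 2637 \left(- \frac{1}{204655}\right) - \frac{149977}{37617} = - \frac{2637}{204655} - \frac{149977}{37617} = - \frac{30792738964}{7698507135}$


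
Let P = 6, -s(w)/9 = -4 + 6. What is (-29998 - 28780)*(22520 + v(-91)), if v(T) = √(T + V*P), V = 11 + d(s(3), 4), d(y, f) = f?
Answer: -1323680560 - 58778*I ≈ -1.3237e+9 - 58778.0*I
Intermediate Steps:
s(w) = -18 (s(w) = -9*(-4 + 6) = -9*2 = -18)
V = 15 (V = 11 + 4 = 15)
v(T) = √(90 + T) (v(T) = √(T + 15*6) = √(T + 90) = √(90 + T))
(-29998 - 28780)*(22520 + v(-91)) = (-29998 - 28780)*(22520 + √(90 - 91)) = -58778*(22520 + √(-1)) = -58778*(22520 + I) = -1323680560 - 58778*I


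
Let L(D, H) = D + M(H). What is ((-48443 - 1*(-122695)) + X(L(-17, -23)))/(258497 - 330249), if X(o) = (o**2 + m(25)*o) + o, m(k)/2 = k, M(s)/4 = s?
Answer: -40287/35876 ≈ -1.1230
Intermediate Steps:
M(s) = 4*s
m(k) = 2*k
L(D, H) = D + 4*H
X(o) = o**2 + 51*o (X(o) = (o**2 + (2*25)*o) + o = (o**2 + 50*o) + o = o**2 + 51*o)
((-48443 - 1*(-122695)) + X(L(-17, -23)))/(258497 - 330249) = ((-48443 - 1*(-122695)) + (-17 + 4*(-23))*(51 + (-17 + 4*(-23))))/(258497 - 330249) = ((-48443 + 122695) + (-17 - 92)*(51 + (-17 - 92)))/(-71752) = (74252 - 109*(51 - 109))*(-1/71752) = (74252 - 109*(-58))*(-1/71752) = (74252 + 6322)*(-1/71752) = 80574*(-1/71752) = -40287/35876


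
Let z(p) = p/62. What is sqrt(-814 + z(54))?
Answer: I*sqrt(781417)/31 ≈ 28.515*I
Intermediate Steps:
z(p) = p/62 (z(p) = p*(1/62) = p/62)
sqrt(-814 + z(54)) = sqrt(-814 + (1/62)*54) = sqrt(-814 + 27/31) = sqrt(-25207/31) = I*sqrt(781417)/31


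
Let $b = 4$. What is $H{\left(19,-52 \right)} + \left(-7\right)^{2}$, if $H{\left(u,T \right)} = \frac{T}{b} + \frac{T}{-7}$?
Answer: $\frac{304}{7} \approx 43.429$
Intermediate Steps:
$H{\left(u,T \right)} = \frac{3 T}{28}$ ($H{\left(u,T \right)} = \frac{T}{4} + \frac{T}{-7} = T \frac{1}{4} + T \left(- \frac{1}{7}\right) = \frac{T}{4} - \frac{T}{7} = \frac{3 T}{28}$)
$H{\left(19,-52 \right)} + \left(-7\right)^{2} = \frac{3}{28} \left(-52\right) + \left(-7\right)^{2} = - \frac{39}{7} + 49 = \frac{304}{7}$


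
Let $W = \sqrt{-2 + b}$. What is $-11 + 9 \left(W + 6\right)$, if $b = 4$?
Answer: $43 + 9 \sqrt{2} \approx 55.728$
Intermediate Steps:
$W = \sqrt{2}$ ($W = \sqrt{-2 + 4} = \sqrt{2} \approx 1.4142$)
$-11 + 9 \left(W + 6\right) = -11 + 9 \left(\sqrt{2} + 6\right) = -11 + 9 \left(6 + \sqrt{2}\right) = -11 + \left(54 + 9 \sqrt{2}\right) = 43 + 9 \sqrt{2}$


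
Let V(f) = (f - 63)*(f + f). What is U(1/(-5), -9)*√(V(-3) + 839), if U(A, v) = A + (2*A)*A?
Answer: -3*√1235/25 ≈ -4.2171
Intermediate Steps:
V(f) = 2*f*(-63 + f) (V(f) = (-63 + f)*(2*f) = 2*f*(-63 + f))
U(A, v) = A + 2*A²
U(1/(-5), -9)*√(V(-3) + 839) = ((1 + 2/(-5))/(-5))*√(2*(-3)*(-63 - 3) + 839) = (-(1 + 2*(-⅕))/5)*√(2*(-3)*(-66) + 839) = (-(1 - ⅖)/5)*√(396 + 839) = (-⅕*⅗)*√1235 = -3*√1235/25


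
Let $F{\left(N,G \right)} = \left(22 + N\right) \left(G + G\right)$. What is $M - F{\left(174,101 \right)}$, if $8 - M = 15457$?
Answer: $-55041$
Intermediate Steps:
$F{\left(N,G \right)} = 2 G \left(22 + N\right)$ ($F{\left(N,G \right)} = \left(22 + N\right) 2 G = 2 G \left(22 + N\right)$)
$M = -15449$ ($M = 8 - 15457 = -15449$)
$M - F{\left(174,101 \right)} = -15449 - 2 \cdot 101 \left(22 + 174\right) = -15449 - 2 \cdot 101 \cdot 196 = -15449 - 39592 = -55041$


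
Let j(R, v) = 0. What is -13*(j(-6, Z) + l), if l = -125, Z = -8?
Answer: 1625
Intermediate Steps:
-13*(j(-6, Z) + l) = -13*(0 - 125) = -13*(-125) = 1625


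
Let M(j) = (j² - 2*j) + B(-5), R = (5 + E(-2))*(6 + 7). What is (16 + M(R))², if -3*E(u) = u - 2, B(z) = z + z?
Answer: 3549895561/81 ≈ 4.3826e+7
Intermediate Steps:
B(z) = 2*z
E(u) = ⅔ - u/3 (E(u) = -(u - 2)/3 = -(-2 + u)/3 = ⅔ - u/3)
R = 247/3 (R = (5 + (⅔ - ⅓*(-2)))*(6 + 7) = (5 + (⅔ + ⅔))*13 = (5 + 4/3)*13 = (19/3)*13 = 247/3 ≈ 82.333)
M(j) = -10 + j² - 2*j (M(j) = (j² - 2*j) + 2*(-5) = (j² - 2*j) - 10 = -10 + j² - 2*j)
(16 + M(R))² = (16 + (-10 + (247/3)² - 2*247/3))² = (16 + (-10 + 61009/9 - 494/3))² = (16 + 59437/9)² = (59581/9)² = 3549895561/81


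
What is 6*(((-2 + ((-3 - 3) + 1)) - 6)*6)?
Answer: -468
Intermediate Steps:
6*(((-2 + ((-3 - 3) + 1)) - 6)*6) = 6*(((-2 + (-6 + 1)) - 6)*6) = 6*(((-2 - 5) - 6)*6) = 6*((-7 - 6)*6) = 6*(-13*6) = 6*(-78) = -468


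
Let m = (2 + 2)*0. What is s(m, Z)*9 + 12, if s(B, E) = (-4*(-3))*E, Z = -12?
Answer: -1284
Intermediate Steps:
m = 0 (m = 4*0 = 0)
s(B, E) = 12*E
s(m, Z)*9 + 12 = (12*(-12))*9 + 12 = -144*9 + 12 = -1296 + 12 = -1284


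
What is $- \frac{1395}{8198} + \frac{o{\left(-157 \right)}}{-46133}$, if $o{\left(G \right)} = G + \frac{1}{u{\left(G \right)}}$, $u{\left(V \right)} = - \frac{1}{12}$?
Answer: $- \frac{62970073}{378198334} \approx -0.1665$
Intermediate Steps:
$u{\left(V \right)} = - \frac{1}{12}$ ($u{\left(V \right)} = \left(-1\right) \frac{1}{12} = - \frac{1}{12}$)
$o{\left(G \right)} = -12 + G$ ($o{\left(G \right)} = G + \frac{1}{- \frac{1}{12}} = G - 12 = -12 + G$)
$- \frac{1395}{8198} + \frac{o{\left(-157 \right)}}{-46133} = - \frac{1395}{8198} + \frac{-12 - 157}{-46133} = \left(-1395\right) \frac{1}{8198} - - \frac{169}{46133} = - \frac{1395}{8198} + \frac{169}{46133} = - \frac{62970073}{378198334}$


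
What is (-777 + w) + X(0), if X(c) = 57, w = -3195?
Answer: -3915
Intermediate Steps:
(-777 + w) + X(0) = (-777 - 3195) + 57 = -3972 + 57 = -3915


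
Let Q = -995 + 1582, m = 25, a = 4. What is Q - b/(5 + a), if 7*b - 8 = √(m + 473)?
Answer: 36973/63 - √498/63 ≈ 586.52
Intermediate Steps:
Q = 587
b = 8/7 + √498/7 (b = 8/7 + √(25 + 473)/7 = 8/7 + √498/7 ≈ 4.3308)
Q - b/(5 + a) = 587 - (8/7 + √498/7)/(5 + 4) = 587 - (8/7 + √498/7)/9 = 587 - (8/63 + √498/63) = 587 + (-8/63 - √498/63) = 36973/63 - √498/63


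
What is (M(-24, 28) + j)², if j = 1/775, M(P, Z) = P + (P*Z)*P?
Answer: 155765401321201/600625 ≈ 2.5934e+8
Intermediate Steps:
M(P, Z) = P + Z*P²
j = 1/775 ≈ 0.0012903
(M(-24, 28) + j)² = (-24*(1 - 24*28) + 1/775)² = (-24*(1 - 672) + 1/775)² = (-24*(-671) + 1/775)² = (16104 + 1/775)² = (12480601/775)² = 155765401321201/600625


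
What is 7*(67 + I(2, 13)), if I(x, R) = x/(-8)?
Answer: 1869/4 ≈ 467.25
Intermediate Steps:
I(x, R) = -x/8 (I(x, R) = x*(-1/8) = -x/8)
7*(67 + I(2, 13)) = 7*(67 - 1/8*2) = 7*(67 - 1/4) = 7*(267/4) = 1869/4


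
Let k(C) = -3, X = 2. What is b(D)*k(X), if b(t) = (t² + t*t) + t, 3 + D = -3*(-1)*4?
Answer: -513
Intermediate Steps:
D = 9 (D = -3 - 3*(-1)*4 = -3 + 3*4 = -3 + 12 = 9)
b(t) = t + 2*t² (b(t) = (t² + t²) + t = 2*t² + t = t + 2*t²)
b(D)*k(X) = (9*(1 + 2*9))*(-3) = (9*(1 + 18))*(-3) = (9*19)*(-3) = 171*(-3) = -513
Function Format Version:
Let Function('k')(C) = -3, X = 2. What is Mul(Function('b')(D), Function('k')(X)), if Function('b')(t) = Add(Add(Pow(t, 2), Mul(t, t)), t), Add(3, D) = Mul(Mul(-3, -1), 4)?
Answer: -513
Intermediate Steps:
D = 9 (D = Add(-3, Mul(Mul(-3, -1), 4)) = Add(-3, Mul(3, 4)) = Add(-3, 12) = 9)
Function('b')(t) = Add(t, Mul(2, Pow(t, 2))) (Function('b')(t) = Add(Add(Pow(t, 2), Pow(t, 2)), t) = Add(Mul(2, Pow(t, 2)), t) = Add(t, Mul(2, Pow(t, 2))))
Mul(Function('b')(D), Function('k')(X)) = Mul(Mul(9, Add(1, Mul(2, 9))), -3) = Mul(Mul(9, Add(1, 18)), -3) = Mul(Mul(9, 19), -3) = Mul(171, -3) = -513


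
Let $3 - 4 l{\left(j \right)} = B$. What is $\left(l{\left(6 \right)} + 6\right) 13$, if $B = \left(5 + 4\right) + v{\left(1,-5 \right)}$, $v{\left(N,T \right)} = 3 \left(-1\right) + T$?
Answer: $\frac{169}{2} \approx 84.5$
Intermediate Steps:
$v{\left(N,T \right)} = -3 + T$
$B = 1$ ($B = \left(5 + 4\right) - 8 = 9 - 8 = 1$)
$l{\left(j \right)} = \frac{1}{2}$ ($l{\left(j \right)} = \frac{3}{4} - \frac{1}{4} = \frac{1}{2}$)
$\left(l{\left(6 \right)} + 6\right) 13 = \left(\frac{1}{2} + 6\right) 13 = \frac{13}{2} \cdot 13 = \frac{169}{2}$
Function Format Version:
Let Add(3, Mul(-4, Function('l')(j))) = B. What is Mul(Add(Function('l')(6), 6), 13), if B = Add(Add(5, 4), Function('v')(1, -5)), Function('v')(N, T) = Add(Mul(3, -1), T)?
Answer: Rational(169, 2) ≈ 84.500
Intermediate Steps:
Function('v')(N, T) = Add(-3, T)
B = 1 (B = Add(Add(5, 4), Add(-3, -5)) = Add(9, -8) = 1)
Function('l')(j) = Rational(1, 2) (Function('l')(j) = Add(Rational(3, 4), Mul(Rational(-1, 4), 1)) = Add(Rational(3, 4), Rational(-1, 4)) = Rational(1, 2))
Mul(Add(Function('l')(6), 6), 13) = Mul(Add(Rational(1, 2), 6), 13) = Mul(Rational(13, 2), 13) = Rational(169, 2)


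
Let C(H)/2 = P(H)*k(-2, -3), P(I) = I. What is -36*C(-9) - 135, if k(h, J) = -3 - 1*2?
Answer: -3375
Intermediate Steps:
k(h, J) = -5 (k(h, J) = -3 - 2 = -5)
C(H) = -10*H (C(H) = 2*(H*(-5)) = 2*(-5*H) = -10*H)
-36*C(-9) - 135 = -(-360)*(-9) - 135 = -36*90 - 135 = -3240 - 135 = -3375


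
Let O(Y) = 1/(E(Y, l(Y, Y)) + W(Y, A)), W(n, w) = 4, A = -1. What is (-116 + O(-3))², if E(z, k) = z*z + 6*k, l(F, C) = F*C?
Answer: 60388441/4489 ≈ 13453.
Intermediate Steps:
l(F, C) = C*F
E(z, k) = z² + 6*k
O(Y) = 1/(4 + 7*Y²) (O(Y) = 1/((Y² + 6*(Y*Y)) + 4) = 1/((Y² + 6*Y²) + 4) = 1/(7*Y² + 4) = 1/(4 + 7*Y²))
(-116 + O(-3))² = (-116 + 1/(4 + 7*(-3)²))² = (-116 + 1/(4 + 7*9))² = (-116 + 1/(4 + 63))² = (-116 + 1/67)² = (-7771/67)² = 60388441/4489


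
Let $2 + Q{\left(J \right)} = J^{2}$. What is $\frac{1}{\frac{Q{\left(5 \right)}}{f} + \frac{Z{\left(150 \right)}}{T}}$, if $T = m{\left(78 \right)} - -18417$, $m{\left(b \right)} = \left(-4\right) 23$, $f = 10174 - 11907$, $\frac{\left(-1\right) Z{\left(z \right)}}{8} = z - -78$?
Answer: $- \frac{31757225}{3582467} \approx -8.8646$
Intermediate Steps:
$Z{\left(z \right)} = -624 - 8 z$ ($Z{\left(z \right)} = - 8 \left(z - -78\right) = - 8 \left(z + 78\right) = - 8 \left(78 + z\right) = -624 - 8 z$)
$Q{\left(J \right)} = -2 + J^{2}$
$f = -1733$
$m{\left(b \right)} = -92$
$T = 18325$ ($T = -92 - -18417 = -92 + 18417 = 18325$)
$\frac{1}{\frac{Q{\left(5 \right)}}{f} + \frac{Z{\left(150 \right)}}{T}} = \frac{1}{\frac{-2 + 5^{2}}{-1733} + \frac{-624 - 1200}{18325}} = \frac{1}{\left(-2 + 25\right) \left(- \frac{1}{1733}\right) + \left(-624 - 1200\right) \frac{1}{18325}} = \frac{1}{23 \left(- \frac{1}{1733}\right) - \frac{1824}{18325}} = \frac{1}{- \frac{23}{1733} - \frac{1824}{18325}} = \frac{1}{- \frac{3582467}{31757225}} = - \frac{31757225}{3582467}$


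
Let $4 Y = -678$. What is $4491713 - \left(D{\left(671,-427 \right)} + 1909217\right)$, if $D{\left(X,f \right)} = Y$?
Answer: $\frac{5165331}{2} \approx 2.5827 \cdot 10^{6}$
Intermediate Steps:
$Y = - \frac{339}{2}$ ($Y = \frac{1}{4} \left(-678\right) = - \frac{339}{2} \approx -169.5$)
$D{\left(X,f \right)} = - \frac{339}{2}$
$4491713 - \left(D{\left(671,-427 \right)} + 1909217\right) = 4491713 - \left(- \frac{339}{2} + 1909217\right) = 4491713 - \frac{3818095}{2} = \frac{5165331}{2}$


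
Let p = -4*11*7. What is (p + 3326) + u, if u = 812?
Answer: 3830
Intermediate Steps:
p = -308 (p = -44*7 = -308)
(p + 3326) + u = (-308 + 3326) + 812 = 3018 + 812 = 3830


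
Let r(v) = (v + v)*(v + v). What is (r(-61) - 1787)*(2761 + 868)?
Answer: 47529013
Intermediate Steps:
r(v) = 4*v**2 (r(v) = (2*v)*(2*v) = 4*v**2)
(r(-61) - 1787)*(2761 + 868) = (4*(-61)**2 - 1787)*(2761 + 868) = (4*3721 - 1787)*3629 = (14884 - 1787)*3629 = 13097*3629 = 47529013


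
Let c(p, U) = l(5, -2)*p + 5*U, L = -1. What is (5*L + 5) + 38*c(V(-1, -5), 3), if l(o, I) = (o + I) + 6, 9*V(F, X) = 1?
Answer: 608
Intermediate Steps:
V(F, X) = 1/9 (V(F, X) = (1/9)*1 = 1/9)
l(o, I) = 6 + I + o (l(o, I) = (I + o) + 6 = 6 + I + o)
c(p, U) = 5*U + 9*p (c(p, U) = (6 - 2 + 5)*p + 5*U = 9*p + 5*U = 5*U + 9*p)
(5*L + 5) + 38*c(V(-1, -5), 3) = (5*(-1) + 5) + 38*(5*3 + 9*(1/9)) = (-5 + 5) + 38*(15 + 1) = 0 + 38*16 = 0 + 608 = 608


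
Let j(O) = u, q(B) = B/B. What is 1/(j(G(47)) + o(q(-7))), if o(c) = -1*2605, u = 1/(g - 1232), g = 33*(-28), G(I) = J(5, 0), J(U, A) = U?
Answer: -2156/5616381 ≈ -0.00038388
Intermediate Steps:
G(I) = 5
g = -924
q(B) = 1
u = -1/2156 (u = 1/(-924 - 1232) = 1/(-2156) = -1/2156 ≈ -0.00046382)
j(O) = -1/2156
o(c) = -2605
1/(j(G(47)) + o(q(-7))) = 1/(-1/2156 - 2605) = 1/(-5616381/2156) = -2156/5616381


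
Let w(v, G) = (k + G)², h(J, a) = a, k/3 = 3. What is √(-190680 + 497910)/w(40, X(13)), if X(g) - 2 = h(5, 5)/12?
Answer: 1008*√6270/18769 ≈ 4.2526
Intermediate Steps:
k = 9 (k = 3*3 = 9)
X(g) = 29/12 (X(g) = 2 + 5/12 = 29/12)
w(v, G) = (9 + G)²
√(-190680 + 497910)/w(40, X(13)) = √(-190680 + 497910)/((9 + 29/12)²) = √307230/((137/12)²) = (7*√6270)/(18769/144) = (7*√6270)*(144/18769) = 1008*√6270/18769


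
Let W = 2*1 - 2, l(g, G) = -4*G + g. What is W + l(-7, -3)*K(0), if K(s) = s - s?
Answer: 0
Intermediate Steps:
K(s) = 0
l(g, G) = g - 4*G
W = 0 (W = 2 - 2 = 0)
W + l(-7, -3)*K(0) = 0 + (-7 - 4*(-3))*0 = 0 + (-7 + 12)*0 = 0 + 5*0 = 0 + 0 = 0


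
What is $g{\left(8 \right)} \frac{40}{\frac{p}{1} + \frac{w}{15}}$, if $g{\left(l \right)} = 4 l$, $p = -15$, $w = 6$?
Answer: $- \frac{6400}{73} \approx -87.671$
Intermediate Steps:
$g{\left(8 \right)} \frac{40}{\frac{p}{1} + \frac{w}{15}} = 4 \cdot 8 \frac{40}{- \frac{15}{1} + \frac{6}{15}} = 32 \frac{40}{\left(-15\right) 1 + 6 \cdot \frac{1}{15}} = 32 \frac{40}{-15 + \frac{2}{5}} = 32 \frac{40}{- \frac{73}{5}} = 32 \cdot 40 \left(- \frac{5}{73}\right) = 32 \left(- \frac{200}{73}\right) = - \frac{6400}{73}$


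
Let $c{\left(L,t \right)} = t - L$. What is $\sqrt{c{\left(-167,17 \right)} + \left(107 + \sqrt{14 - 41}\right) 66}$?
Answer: $\sqrt{7246 + 198 i \sqrt{3}} \approx 85.147 + 2.0138 i$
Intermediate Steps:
$\sqrt{c{\left(-167,17 \right)} + \left(107 + \sqrt{14 - 41}\right) 66} = \sqrt{\left(17 - -167\right) + \left(107 + \sqrt{14 - 41}\right) 66} = \sqrt{\left(17 + 167\right) + \left(107 + \sqrt{-27}\right) 66} = \sqrt{184 + \left(107 + 3 i \sqrt{3}\right) 66} = \sqrt{184 + \left(7062 + 198 i \sqrt{3}\right)} = \sqrt{7246 + 198 i \sqrt{3}}$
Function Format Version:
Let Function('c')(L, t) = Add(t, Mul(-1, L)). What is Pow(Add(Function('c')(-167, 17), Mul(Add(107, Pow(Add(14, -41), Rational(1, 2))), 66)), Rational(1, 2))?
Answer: Pow(Add(7246, Mul(198, I, Pow(3, Rational(1, 2)))), Rational(1, 2)) ≈ Add(85.147, Mul(2.0138, I))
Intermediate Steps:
Pow(Add(Function('c')(-167, 17), Mul(Add(107, Pow(Add(14, -41), Rational(1, 2))), 66)), Rational(1, 2)) = Pow(Add(Add(17, Mul(-1, -167)), Mul(Add(107, Pow(Add(14, -41), Rational(1, 2))), 66)), Rational(1, 2)) = Pow(Add(Add(17, 167), Mul(Add(107, Pow(-27, Rational(1, 2))), 66)), Rational(1, 2)) = Pow(Add(184, Mul(Add(107, Mul(3, I, Pow(3, Rational(1, 2)))), 66)), Rational(1, 2)) = Pow(Add(184, Add(7062, Mul(198, I, Pow(3, Rational(1, 2))))), Rational(1, 2)) = Pow(Add(7246, Mul(198, I, Pow(3, Rational(1, 2)))), Rational(1, 2))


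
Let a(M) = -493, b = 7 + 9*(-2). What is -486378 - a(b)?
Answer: -485885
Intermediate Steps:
b = -11 (b = 7 - 18 = -11)
-486378 - a(b) = -486378 - 1*(-493) = -486378 + 493 = -485885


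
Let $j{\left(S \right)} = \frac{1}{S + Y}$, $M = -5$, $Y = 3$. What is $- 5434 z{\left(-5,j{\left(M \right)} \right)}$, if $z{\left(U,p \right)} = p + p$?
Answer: $5434$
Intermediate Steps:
$j{\left(S \right)} = \frac{1}{3 + S}$ ($j{\left(S \right)} = \frac{1}{S + 3} = \frac{1}{3 + S}$)
$z{\left(U,p \right)} = 2 p$
$- 5434 z{\left(-5,j{\left(M \right)} \right)} = - 5434 \frac{2}{3 - 5} = - 5434 \frac{2}{-2} = - 5434 \cdot 2 \left(- \frac{1}{2}\right) = \left(-5434\right) \left(-1\right) = 5434$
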